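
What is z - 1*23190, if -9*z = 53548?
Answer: -262258/9 ≈ -29140.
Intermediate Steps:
z = -53548/9 (z = -⅑*53548 = -53548/9 ≈ -5949.8)
z - 1*23190 = -53548/9 - 1*23190 = -53548/9 - 23190 = -262258/9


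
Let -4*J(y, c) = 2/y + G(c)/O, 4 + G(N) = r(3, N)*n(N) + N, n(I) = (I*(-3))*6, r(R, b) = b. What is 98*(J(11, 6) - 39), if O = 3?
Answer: 47824/33 ≈ 1449.2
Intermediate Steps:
n(I) = -18*I (n(I) = -3*I*6 = -18*I)
G(N) = -4 + N - 18*N² (G(N) = -4 + (N*(-18*N) + N) = -4 + (-18*N² + N) = -4 + (N - 18*N²) = -4 + N - 18*N²)
J(y, c) = ⅓ - 1/(2*y) - c/12 + 3*c²/2 (J(y, c) = -(2/y + (-4 + c - 18*c²)/3)/4 = -(2/y + (-4 + c - 18*c²)*(⅓))/4 = -(2/y + (-4/3 - 6*c² + c/3))/4 = -(-4/3 - 6*c² + 2/y + c/3)/4 = ⅓ - 1/(2*y) - c/12 + 3*c²/2)
98*(J(11, 6) - 39) = 98*((1/12)*(-6 + 11*(4 - 1*6 + 18*6²))/11 - 39) = 98*((1/12)*(1/11)*(-6 + 11*(4 - 6 + 18*36)) - 39) = 98*((1/12)*(1/11)*(-6 + 11*(4 - 6 + 648)) - 39) = 98*((1/12)*(1/11)*(-6 + 11*646) - 39) = 98*((1/12)*(1/11)*(-6 + 7106) - 39) = 98*((1/12)*(1/11)*7100 - 39) = 98*(1775/33 - 39) = 98*(488/33) = 47824/33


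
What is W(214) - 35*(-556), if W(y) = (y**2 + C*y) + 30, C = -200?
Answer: 22486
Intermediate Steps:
W(y) = 30 + y**2 - 200*y (W(y) = (y**2 - 200*y) + 30 = 30 + y**2 - 200*y)
W(214) - 35*(-556) = (30 + 214**2 - 200*214) - 35*(-556) = (30 + 45796 - 42800) - 1*(-19460) = 3026 + 19460 = 22486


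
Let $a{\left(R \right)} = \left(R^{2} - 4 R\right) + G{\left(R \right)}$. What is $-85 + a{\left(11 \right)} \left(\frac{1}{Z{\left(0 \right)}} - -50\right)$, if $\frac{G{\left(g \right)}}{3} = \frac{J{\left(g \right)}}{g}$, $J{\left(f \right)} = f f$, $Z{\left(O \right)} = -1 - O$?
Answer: $5305$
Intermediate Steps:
$J{\left(f \right)} = f^{2}$
$G{\left(g \right)} = 3 g$ ($G{\left(g \right)} = 3 \frac{g^{2}}{g} = 3 g$)
$a{\left(R \right)} = R^{2} - R$ ($a{\left(R \right)} = \left(R^{2} - 4 R\right) + 3 R = R^{2} - R$)
$-85 + a{\left(11 \right)} \left(\frac{1}{Z{\left(0 \right)}} - -50\right) = -85 + 11 \left(-1 + 11\right) \left(\frac{1}{-1 - 0} - -50\right) = -85 + 11 \cdot 10 \left(\frac{1}{-1 + 0} + 50\right) = -85 + 110 \left(\frac{1}{-1} + 50\right) = -85 + 110 \left(-1 + 50\right) = -85 + 110 \cdot 49 = -85 + 5390 = 5305$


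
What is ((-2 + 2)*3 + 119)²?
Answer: 14161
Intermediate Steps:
((-2 + 2)*3 + 119)² = (0*3 + 119)² = (0 + 119)² = 119² = 14161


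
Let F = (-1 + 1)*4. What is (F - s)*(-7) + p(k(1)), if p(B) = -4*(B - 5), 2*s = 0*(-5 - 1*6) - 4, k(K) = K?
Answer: 2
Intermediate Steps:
s = -2 (s = (0*(-5 - 1*6) - 4)/2 = (0*(-5 - 6) - 4)/2 = (0*(-11) - 4)/2 = (0 - 4)/2 = (½)*(-4) = -2)
F = 0 (F = 0*4 = 0)
p(B) = 20 - 4*B (p(B) = -4*(-5 + B) = 20 - 4*B)
(F - s)*(-7) + p(k(1)) = (0 - 1*(-2))*(-7) + (20 - 4*1) = (0 + 2)*(-7) + (20 - 4) = 2*(-7) + 16 = -14 + 16 = 2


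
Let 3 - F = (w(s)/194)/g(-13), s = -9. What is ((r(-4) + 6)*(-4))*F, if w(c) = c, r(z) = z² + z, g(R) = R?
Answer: -272052/1261 ≈ -215.74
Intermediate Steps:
r(z) = z + z²
F = 7557/2522 (F = 3 - (-9/194)/(-13) = 3 - (-9*1/194)*(-1)/13 = 3 - (-9)*(-1)/(194*13) = 3 - 1*9/2522 = 3 - 9/2522 = 7557/2522 ≈ 2.9964)
((r(-4) + 6)*(-4))*F = ((-4*(1 - 4) + 6)*(-4))*(7557/2522) = ((-4*(-3) + 6)*(-4))*(7557/2522) = ((12 + 6)*(-4))*(7557/2522) = (18*(-4))*(7557/2522) = -72*7557/2522 = -272052/1261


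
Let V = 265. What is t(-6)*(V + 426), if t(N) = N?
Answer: -4146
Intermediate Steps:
t(-6)*(V + 426) = -6*(265 + 426) = -6*691 = -4146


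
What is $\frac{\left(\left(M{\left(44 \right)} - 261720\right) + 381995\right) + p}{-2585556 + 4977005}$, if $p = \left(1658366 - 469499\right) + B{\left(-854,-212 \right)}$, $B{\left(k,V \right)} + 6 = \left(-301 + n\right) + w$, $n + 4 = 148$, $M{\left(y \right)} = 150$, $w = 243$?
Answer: $\frac{1309372}{2391449} \approx 0.54752$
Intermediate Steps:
$n = 144$ ($n = -4 + 148 = 144$)
$B{\left(k,V \right)} = 80$ ($B{\left(k,V \right)} = -6 + \left(\left(-301 + 144\right) + 243\right) = -6 + \left(-157 + 243\right) = -6 + 86 = 80$)
$p = 1188947$ ($p = \left(1658366 - 469499\right) + 80 = 1188867 + 80 = 1188947$)
$\frac{\left(\left(M{\left(44 \right)} - 261720\right) + 381995\right) + p}{-2585556 + 4977005} = \frac{\left(\left(150 - 261720\right) + 381995\right) + 1188947}{-2585556 + 4977005} = \frac{\left(-261570 + 381995\right) + 1188947}{2391449} = \left(120425 + 1188947\right) \frac{1}{2391449} = 1309372 \cdot \frac{1}{2391449} = \frac{1309372}{2391449}$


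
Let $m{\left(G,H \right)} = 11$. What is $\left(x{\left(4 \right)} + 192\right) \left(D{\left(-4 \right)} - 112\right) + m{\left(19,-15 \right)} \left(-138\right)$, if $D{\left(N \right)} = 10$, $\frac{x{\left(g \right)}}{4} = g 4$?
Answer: $-27630$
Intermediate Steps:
$x{\left(g \right)} = 16 g$ ($x{\left(g \right)} = 4 g 4 = 4 \cdot 4 g = 16 g$)
$\left(x{\left(4 \right)} + 192\right) \left(D{\left(-4 \right)} - 112\right) + m{\left(19,-15 \right)} \left(-138\right) = \left(16 \cdot 4 + 192\right) \left(10 - 112\right) + 11 \left(-138\right) = \left(64 + 192\right) \left(-102\right) - 1518 = 256 \left(-102\right) - 1518 = -26112 - 1518 = -27630$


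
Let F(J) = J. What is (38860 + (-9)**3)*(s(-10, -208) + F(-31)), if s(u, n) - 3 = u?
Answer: -1448978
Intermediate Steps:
s(u, n) = 3 + u
(38860 + (-9)**3)*(s(-10, -208) + F(-31)) = (38860 + (-9)**3)*((3 - 10) - 31) = (38860 - 729)*(-7 - 31) = 38131*(-38) = -1448978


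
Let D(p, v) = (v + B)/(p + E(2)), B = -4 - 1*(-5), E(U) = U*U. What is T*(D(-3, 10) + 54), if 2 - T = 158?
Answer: -10140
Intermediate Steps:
T = -156 (T = 2 - 1*158 = 2 - 158 = -156)
E(U) = U²
B = 1 (B = -4 + 5 = 1)
D(p, v) = (1 + v)/(4 + p) (D(p, v) = (v + 1)/(p + 2²) = (1 + v)/(p + 4) = (1 + v)/(4 + p))
T*(D(-3, 10) + 54) = -156*((1 + 10)/(4 - 3) + 54) = -156*(11/1 + 54) = -156*(1*11 + 54) = -156*(11 + 54) = -156*65 = -10140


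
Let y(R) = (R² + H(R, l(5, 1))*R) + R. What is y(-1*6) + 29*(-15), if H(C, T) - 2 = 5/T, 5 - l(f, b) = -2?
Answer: -2949/7 ≈ -421.29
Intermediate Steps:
l(f, b) = 7 (l(f, b) = 5 - 1*(-2) = 5 + 2 = 7)
H(C, T) = 2 + 5/T
y(R) = R² + 26*R/7 (y(R) = (R² + (2 + 5/7)*R) + R = (R² + 19*R/7) + R = R² + 26*R/7)
y(-1*6) + 29*(-15) = (-1*6)*(26 + 7*(-1*6))/7 + 29*(-15) = (⅐)*(-6)*(26 + 7*(-6)) - 435 = (⅐)*(-6)*(26 - 42) - 435 = (⅐)*(-6)*(-16) - 435 = 96/7 - 435 = -2949/7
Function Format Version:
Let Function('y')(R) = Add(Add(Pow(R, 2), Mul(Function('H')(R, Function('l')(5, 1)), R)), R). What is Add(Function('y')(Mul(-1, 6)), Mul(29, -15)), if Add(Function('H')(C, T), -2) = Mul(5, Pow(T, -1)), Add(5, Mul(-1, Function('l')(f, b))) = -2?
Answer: Rational(-2949, 7) ≈ -421.29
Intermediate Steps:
Function('l')(f, b) = 7 (Function('l')(f, b) = Add(5, Mul(-1, -2)) = Add(5, 2) = 7)
Function('H')(C, T) = Add(2, Mul(5, Pow(T, -1)))
Function('y')(R) = Add(Pow(R, 2), Mul(Rational(26, 7), R)) (Function('y')(R) = Add(Add(Pow(R, 2), Mul(Add(2, Mul(5, Pow(7, -1))), R)), R) = Add(Add(Pow(R, 2), Mul(Add(2, Mul(5, Rational(1, 7))), R)), R) = Add(Add(Pow(R, 2), Mul(Add(2, Rational(5, 7)), R)), R) = Add(Add(Pow(R, 2), Mul(Rational(19, 7), R)), R) = Add(Pow(R, 2), Mul(Rational(26, 7), R)))
Add(Function('y')(Mul(-1, 6)), Mul(29, -15)) = Add(Mul(Rational(1, 7), Mul(-1, 6), Add(26, Mul(7, Mul(-1, 6)))), Mul(29, -15)) = Add(Mul(Rational(1, 7), -6, Add(26, Mul(7, -6))), -435) = Add(Mul(Rational(1, 7), -6, Add(26, -42)), -435) = Add(Mul(Rational(1, 7), -6, -16), -435) = Add(Rational(96, 7), -435) = Rational(-2949, 7)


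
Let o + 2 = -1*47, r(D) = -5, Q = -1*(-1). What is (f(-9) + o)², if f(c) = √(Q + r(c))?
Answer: 2397 - 196*I ≈ 2397.0 - 196.0*I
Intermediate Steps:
Q = 1
o = -49 (o = -2 - 1*47 = -2 - 47 = -49)
f(c) = 2*I (f(c) = √(1 - 5) = √(-4) = 2*I)
(f(-9) + o)² = (2*I - 49)² = (-49 + 2*I)²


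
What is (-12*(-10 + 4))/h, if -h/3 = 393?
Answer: -8/131 ≈ -0.061069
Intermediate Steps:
h = -1179 (h = -3*393 = -1179)
(-12*(-10 + 4))/h = -12*(-10 + 4)/(-1179) = -12*(-6)*(-1/1179) = 72*(-1/1179) = -8/131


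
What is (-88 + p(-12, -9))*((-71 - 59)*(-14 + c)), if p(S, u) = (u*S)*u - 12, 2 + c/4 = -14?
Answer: -10870080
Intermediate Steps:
c = -64 (c = -8 + 4*(-14) = -8 - 56 = -64)
p(S, u) = -12 + S*u² (p(S, u) = (S*u)*u - 12 = S*u² - 12 = -12 + S*u²)
(-88 + p(-12, -9))*((-71 - 59)*(-14 + c)) = (-88 + (-12 - 12*(-9)²))*((-71 - 59)*(-14 - 64)) = (-88 + (-12 - 12*81))*(-130*(-78)) = (-88 + (-12 - 972))*10140 = (-88 - 984)*10140 = -1072*10140 = -10870080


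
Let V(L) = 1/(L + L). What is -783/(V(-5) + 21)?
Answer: -7830/209 ≈ -37.464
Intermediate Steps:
V(L) = 1/(2*L)
-783/(V(-5) + 21) = -783/((1/2)/(-5) + 21) = -783/((1/2)*(-1/5) + 21) = -783/(-1/10 + 21) = -783/209/10 = -783*10/209 = -7830/209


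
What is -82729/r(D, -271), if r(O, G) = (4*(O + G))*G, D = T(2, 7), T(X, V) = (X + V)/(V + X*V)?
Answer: -579103/2053096 ≈ -0.28206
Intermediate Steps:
T(X, V) = (V + X)/(V + V*X)
D = 3/7 (D = (7 + 2)/(7*(1 + 2)) = (⅐)*9/3 = (⅐)*(⅓)*9 = 3/7 ≈ 0.42857)
r(O, G) = G*(4*G + 4*O) (r(O, G) = (4*(G + O))*G = (4*G + 4*O)*G = G*(4*G + 4*O))
-82729/r(D, -271) = -82729*(-1/(1084*(-271 + 3/7))) = -82729/(4*(-271)*(-1894/7)) = -82729/2053096/7 = -82729*7/2053096 = -579103/2053096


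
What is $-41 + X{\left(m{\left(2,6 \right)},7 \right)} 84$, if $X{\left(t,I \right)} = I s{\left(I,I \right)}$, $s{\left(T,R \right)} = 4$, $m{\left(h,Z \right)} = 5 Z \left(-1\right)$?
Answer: $2311$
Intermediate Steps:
$m{\left(h,Z \right)} = - 5 Z$
$X{\left(t,I \right)} = 4 I$ ($X{\left(t,I \right)} = I 4 = 4 I$)
$-41 + X{\left(m{\left(2,6 \right)},7 \right)} 84 = -41 + 4 \cdot 7 \cdot 84 = -41 + 28 \cdot 84 = -41 + 2352 = 2311$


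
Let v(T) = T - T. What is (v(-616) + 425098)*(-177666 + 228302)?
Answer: 21525262328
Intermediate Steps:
v(T) = 0
(v(-616) + 425098)*(-177666 + 228302) = (0 + 425098)*(-177666 + 228302) = 425098*50636 = 21525262328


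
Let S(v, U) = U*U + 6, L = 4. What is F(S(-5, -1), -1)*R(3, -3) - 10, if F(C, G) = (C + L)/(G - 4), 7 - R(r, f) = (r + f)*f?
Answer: -127/5 ≈ -25.400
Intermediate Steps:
S(v, U) = 6 + U² (S(v, U) = U² + 6 = 6 + U²)
R(r, f) = 7 - f*(f + r) (R(r, f) = 7 - (r + f)*f = 7 - (f + r)*f = 7 - f*(f + r))
F(C, G) = (4 + C)/(-4 + G) (F(C, G) = (C + 4)/(G - 4) = (4 + C)/(-4 + G))
F(S(-5, -1), -1)*R(3, -3) - 10 = ((4 + (6 + (-1)²))/(-4 - 1))*(7 - 1*(-3)² - 1*(-3)*3) - 10 = ((4 + (6 + 1))/(-5))*(7 - 1*9 + 9) - 10 = (-(4 + 7)/5)*(7 - 9 + 9) - 10 = -⅕*11*7 - 10 = -11/5*7 - 10 = -77/5 - 10 = -127/5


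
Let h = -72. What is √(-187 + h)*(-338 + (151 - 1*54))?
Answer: -241*I*√259 ≈ -3878.5*I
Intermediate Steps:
√(-187 + h)*(-338 + (151 - 1*54)) = √(-187 - 72)*(-338 + (151 - 1*54)) = √(-259)*(-338 + (151 - 54)) = (I*√259)*(-338 + 97) = (I*√259)*(-241) = -241*I*√259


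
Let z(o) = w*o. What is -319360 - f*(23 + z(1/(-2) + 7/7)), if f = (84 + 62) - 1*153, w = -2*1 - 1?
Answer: -638419/2 ≈ -3.1921e+5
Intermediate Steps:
w = -3 (w = -2 - 1 = -3)
f = -7 (f = 146 - 153 = -7)
z(o) = -3*o
-319360 - f*(23 + z(1/(-2) + 7/7)) = -319360 - (-7)*(23 - 3*(1/(-2) + 7/7)) = -319360 - (-7)*(23 - 3*(1*(-½) + 7*(⅐))) = -319360 - (-7)*(23 - 3*(-½ + 1)) = -319360 - (-7)*(23 - 3*½) = -319360 - (-7)*(23 - 3/2) = -319360 - (-7)*43/2 = -319360 - 1*(-301/2) = -319360 + 301/2 = -638419/2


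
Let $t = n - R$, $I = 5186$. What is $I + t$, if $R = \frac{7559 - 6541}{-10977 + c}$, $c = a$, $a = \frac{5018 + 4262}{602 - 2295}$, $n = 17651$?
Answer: $\frac{424617851891}{18593341} \approx 22837.0$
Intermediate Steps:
$a = - \frac{9280}{1693}$ ($a = \frac{9280}{-1693} = 9280 \left(- \frac{1}{1693}\right) = - \frac{9280}{1693} \approx -5.4814$)
$c = - \frac{9280}{1693} \approx -5.4814$
$R = - \frac{1723474}{18593341}$ ($R = \frac{7559 - 6541}{-10977 - \frac{9280}{1693}} = \frac{1018}{- \frac{18593341}{1693}} = 1018 \left(- \frac{1693}{18593341}\right) = - \frac{1723474}{18593341} \approx -0.092693$)
$t = \frac{328192785465}{18593341}$ ($t = 17651 - - \frac{1723474}{18593341} = 17651 + \frac{1723474}{18593341} = \frac{328192785465}{18593341} \approx 17651.0$)
$I + t = 5186 + \frac{328192785465}{18593341} = \frac{424617851891}{18593341}$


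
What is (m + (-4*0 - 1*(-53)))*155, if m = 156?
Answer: 32395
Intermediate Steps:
(m + (-4*0 - 1*(-53)))*155 = (156 + (-4*0 - 1*(-53)))*155 = (156 + (0 + 53))*155 = (156 + 53)*155 = 209*155 = 32395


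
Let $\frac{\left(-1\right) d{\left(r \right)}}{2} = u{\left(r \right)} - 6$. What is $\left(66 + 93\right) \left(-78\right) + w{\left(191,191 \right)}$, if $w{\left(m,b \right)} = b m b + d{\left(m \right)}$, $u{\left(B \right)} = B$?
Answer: $6955099$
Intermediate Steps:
$d{\left(r \right)} = 12 - 2 r$ ($d{\left(r \right)} = - 2 \left(r - 6\right) = - 2 \left(-6 + r\right) = 12 - 2 r$)
$w{\left(m,b \right)} = 12 - 2 m + m b^{2}$ ($w{\left(m,b \right)} = b m b - \left(-12 + 2 m\right) = m b^{2} - \left(-12 + 2 m\right) = 12 - 2 m + m b^{2}$)
$\left(66 + 93\right) \left(-78\right) + w{\left(191,191 \right)} = \left(66 + 93\right) \left(-78\right) + \left(12 - 382 + 191 \cdot 191^{2}\right) = 159 \left(-78\right) + \left(12 - 382 + 191 \cdot 36481\right) = -12402 + \left(12 - 382 + 6967871\right) = -12402 + 6967501 = 6955099$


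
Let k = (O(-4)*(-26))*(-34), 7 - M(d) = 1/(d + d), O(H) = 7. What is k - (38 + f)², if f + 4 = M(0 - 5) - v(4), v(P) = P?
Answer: 481159/100 ≈ 4811.6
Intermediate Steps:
M(d) = 7 - 1/(2*d) (M(d) = 7 - 1/(d + d) = 7 - 1/(2*d))
f = -9/10 (f = -4 + ((7 - 1/(2*(0 - 5))) - 1*4) = -4 + ((7 - ½/(-5)) - 4) = -4 + ((7 - ½*(-⅕)) - 4) = -4 + ((7 + ⅒) - 4) = -4 + (71/10 - 4) = -4 + 31/10 = -9/10 ≈ -0.90000)
k = 6188 (k = (7*(-26))*(-34) = -182*(-34) = 6188)
k - (38 + f)² = 6188 - (38 - 9/10)² = 6188 - (371/10)² = 6188 - 1*137641/100 = 6188 - 137641/100 = 481159/100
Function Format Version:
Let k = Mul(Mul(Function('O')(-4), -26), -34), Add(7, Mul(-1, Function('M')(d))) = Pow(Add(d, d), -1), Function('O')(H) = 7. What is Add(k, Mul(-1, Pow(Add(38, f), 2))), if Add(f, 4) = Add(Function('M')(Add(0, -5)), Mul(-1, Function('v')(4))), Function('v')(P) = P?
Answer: Rational(481159, 100) ≈ 4811.6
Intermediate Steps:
Function('M')(d) = Add(7, Mul(Rational(-1, 2), Pow(d, -1))) (Function('M')(d) = Add(7, Mul(-1, Pow(Add(d, d), -1))) = Add(7, Mul(-1, Pow(Mul(2, d), -1))) = Add(7, Mul(-1, Mul(Rational(1, 2), Pow(d, -1)))) = Add(7, Mul(Rational(-1, 2), Pow(d, -1))))
f = Rational(-9, 10) (f = Add(-4, Add(Add(7, Mul(Rational(-1, 2), Pow(Add(0, -5), -1))), Mul(-1, 4))) = Add(-4, Add(Add(7, Mul(Rational(-1, 2), Pow(-5, -1))), -4)) = Add(-4, Add(Add(7, Mul(Rational(-1, 2), Rational(-1, 5))), -4)) = Add(-4, Add(Add(7, Rational(1, 10)), -4)) = Add(-4, Add(Rational(71, 10), -4)) = Add(-4, Rational(31, 10)) = Rational(-9, 10) ≈ -0.90000)
k = 6188 (k = Mul(Mul(7, -26), -34) = Mul(-182, -34) = 6188)
Add(k, Mul(-1, Pow(Add(38, f), 2))) = Add(6188, Mul(-1, Pow(Add(38, Rational(-9, 10)), 2))) = Add(6188, Mul(-1, Pow(Rational(371, 10), 2))) = Add(6188, Mul(-1, Rational(137641, 100))) = Add(6188, Rational(-137641, 100)) = Rational(481159, 100)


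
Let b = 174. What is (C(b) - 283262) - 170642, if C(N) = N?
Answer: -453730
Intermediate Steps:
(C(b) - 283262) - 170642 = (174 - 283262) - 170642 = -283088 - 170642 = -453730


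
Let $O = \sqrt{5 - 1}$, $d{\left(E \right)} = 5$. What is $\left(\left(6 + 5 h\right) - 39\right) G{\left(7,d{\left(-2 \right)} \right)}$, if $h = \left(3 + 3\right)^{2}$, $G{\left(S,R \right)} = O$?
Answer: $294$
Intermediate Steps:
$O = 2$ ($O = \sqrt{4} = 2$)
$G{\left(S,R \right)} = 2$
$h = 36$ ($h = 6^{2} = 36$)
$\left(\left(6 + 5 h\right) - 39\right) G{\left(7,d{\left(-2 \right)} \right)} = \left(\left(6 + 5 \cdot 36\right) - 39\right) 2 = \left(\left(6 + 180\right) - 39\right) 2 = \left(186 - 39\right) 2 = 147 \cdot 2 = 294$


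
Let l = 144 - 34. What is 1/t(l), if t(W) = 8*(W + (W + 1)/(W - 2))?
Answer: 9/7994 ≈ 0.0011258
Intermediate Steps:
l = 110
t(W) = 8*W + 8*(1 + W)/(-2 + W) (t(W) = 8*(W + (1 + W)/(-2 + W)) = 8*W + 8*(1 + W)/(-2 + W))
1/t(l) = 1/(8*(1 + 110² - 1*110)/(-2 + 110)) = 1/(8*(1 + 12100 - 110)/108) = 1/(8*(1/108)*11991) = 1/(7994/9) = 9/7994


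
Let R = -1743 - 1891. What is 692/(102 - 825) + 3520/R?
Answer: -2529844/1313691 ≈ -1.9258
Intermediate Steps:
R = -3634
692/(102 - 825) + 3520/R = 692/(102 - 825) + 3520/(-3634) = 692/(-723) + 3520*(-1/3634) = 692*(-1/723) - 1760/1817 = -692/723 - 1760/1817 = -2529844/1313691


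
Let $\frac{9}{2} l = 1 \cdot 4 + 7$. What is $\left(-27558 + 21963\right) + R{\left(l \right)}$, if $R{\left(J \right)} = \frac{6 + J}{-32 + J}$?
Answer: $- \frac{39167}{7} \approx -5595.3$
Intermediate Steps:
$l = \frac{22}{9}$ ($l = \frac{2 \left(1 \cdot 4 + 7\right)}{9} = \frac{2 \left(4 + 7\right)}{9} = \frac{2}{9} \cdot 11 = \frac{22}{9} \approx 2.4444$)
$R{\left(J \right)} = \frac{6 + J}{-32 + J}$
$\left(-27558 + 21963\right) + R{\left(l \right)} = \left(-27558 + 21963\right) + \frac{6 + \frac{22}{9}}{-32 + \frac{22}{9}} = -5595 + \frac{1}{- \frac{266}{9}} \cdot \frac{76}{9} = -5595 - \frac{2}{7} = - \frac{39167}{7}$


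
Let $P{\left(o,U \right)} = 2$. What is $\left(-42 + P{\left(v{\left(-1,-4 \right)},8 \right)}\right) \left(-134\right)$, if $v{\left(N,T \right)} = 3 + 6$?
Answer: $5360$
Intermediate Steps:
$v{\left(N,T \right)} = 9$
$\left(-42 + P{\left(v{\left(-1,-4 \right)},8 \right)}\right) \left(-134\right) = \left(-42 + 2\right) \left(-134\right) = \left(-40\right) \left(-134\right) = 5360$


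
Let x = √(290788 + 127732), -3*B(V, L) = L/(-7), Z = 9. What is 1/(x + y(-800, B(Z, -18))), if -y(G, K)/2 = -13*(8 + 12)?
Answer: -13/3703 + √104630/74060 ≈ 0.00085695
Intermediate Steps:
B(V, L) = L/21 (B(V, L) = -L/(3*(-7)) = -L*(-1)/(3*7) = -(-1)*L/21 = L/21)
y(G, K) = 520 (y(G, K) = -(-26)*(8 + 12) = -(-26)*20 = -2*(-260) = 520)
x = 2*√104630 (x = √418520 = 2*√104630 ≈ 646.93)
1/(x + y(-800, B(Z, -18))) = 1/(2*√104630 + 520) = 1/(520 + 2*√104630)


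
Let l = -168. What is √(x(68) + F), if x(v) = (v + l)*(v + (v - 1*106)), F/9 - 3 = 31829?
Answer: 4*√17718 ≈ 532.44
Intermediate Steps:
F = 286488 (F = 27 + 9*31829 = 27 + 286461 = 286488)
x(v) = (-168 + v)*(-106 + 2*v) (x(v) = (v - 168)*(v + (v - 1*106)) = (-168 + v)*(v + (v - 106)) = (-168 + v)*(v + (-106 + v)) = (-168 + v)*(-106 + 2*v))
√(x(68) + F) = √((17808 - 442*68 + 2*68²) + 286488) = √((17808 - 30056 + 2*4624) + 286488) = √((17808 - 30056 + 9248) + 286488) = √(-3000 + 286488) = √283488 = 4*√17718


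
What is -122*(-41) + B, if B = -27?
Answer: 4975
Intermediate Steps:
-122*(-41) + B = -122*(-41) - 27 = 5002 - 27 = 4975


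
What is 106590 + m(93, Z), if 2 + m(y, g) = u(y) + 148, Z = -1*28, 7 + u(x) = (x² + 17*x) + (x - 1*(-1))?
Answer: 117053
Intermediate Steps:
u(x) = -6 + x² + 18*x (u(x) = -7 + ((x² + 17*x) + (x - 1*(-1))) = -7 + ((x² + 17*x) + (x + 1)) = -7 + ((x² + 17*x) + (1 + x)) = -7 + (1 + x² + 18*x) = -6 + x² + 18*x)
Z = -28
m(y, g) = 140 + y² + 18*y (m(y, g) = -2 + ((-6 + y² + 18*y) + 148) = -2 + (142 + y² + 18*y) = 140 + y² + 18*y)
106590 + m(93, Z) = 106590 + (140 + 93² + 18*93) = 106590 + (140 + 8649 + 1674) = 106590 + 10463 = 117053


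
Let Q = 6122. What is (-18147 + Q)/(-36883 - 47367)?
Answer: 481/3370 ≈ 0.14273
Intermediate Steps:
(-18147 + Q)/(-36883 - 47367) = (-18147 + 6122)/(-36883 - 47367) = -12025/(-84250) = -12025*(-1/84250) = 481/3370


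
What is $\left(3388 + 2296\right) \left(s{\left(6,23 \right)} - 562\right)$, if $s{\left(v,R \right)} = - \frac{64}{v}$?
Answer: $- \frac{9765112}{3} \approx -3.255 \cdot 10^{6}$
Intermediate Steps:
$\left(3388 + 2296\right) \left(s{\left(6,23 \right)} - 562\right) = \left(3388 + 2296\right) \left(- \frac{64}{6} - 562\right) = 5684 \left(\left(-64\right) \frac{1}{6} - 562\right) = 5684 \left(- \frac{32}{3} - 562\right) = 5684 \left(- \frac{1718}{3}\right) = - \frac{9765112}{3}$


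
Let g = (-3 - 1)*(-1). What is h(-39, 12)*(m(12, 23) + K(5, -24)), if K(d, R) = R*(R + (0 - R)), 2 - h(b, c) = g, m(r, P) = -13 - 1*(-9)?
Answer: 8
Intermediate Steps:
g = 4 (g = -4*(-1) = 4)
m(r, P) = -4 (m(r, P) = -13 + 9 = -4)
h(b, c) = -2 (h(b, c) = 2 - 1*4 = 2 - 4 = -2)
K(d, R) = 0 (K(d, R) = R*(R - R) = R*0 = 0)
h(-39, 12)*(m(12, 23) + K(5, -24)) = -2*(-4 + 0) = -2*(-4) = 8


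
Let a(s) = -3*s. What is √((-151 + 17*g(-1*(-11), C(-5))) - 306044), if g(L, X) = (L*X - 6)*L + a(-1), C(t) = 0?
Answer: I*√307266 ≈ 554.32*I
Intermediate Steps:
g(L, X) = 3 + L*(-6 + L*X) (g(L, X) = (L*X - 6)*L - 3*(-1) = (-6 + L*X)*L + 3 = L*(-6 + L*X) + 3 = 3 + L*(-6 + L*X))
√((-151 + 17*g(-1*(-11), C(-5))) - 306044) = √((-151 + 17*(3 - (-6)*(-11) + 0*(-1*(-11))²)) - 306044) = √((-151 + 17*(3 - 6*11 + 0*11²)) - 306044) = √((-151 + 17*(3 - 66 + 0*121)) - 306044) = √((-151 + 17*(3 - 66 + 0)) - 306044) = √((-151 + 17*(-63)) - 306044) = √((-151 - 1071) - 306044) = √(-1222 - 306044) = √(-307266) = I*√307266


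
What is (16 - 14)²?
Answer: 4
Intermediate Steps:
(16 - 14)² = 2² = 4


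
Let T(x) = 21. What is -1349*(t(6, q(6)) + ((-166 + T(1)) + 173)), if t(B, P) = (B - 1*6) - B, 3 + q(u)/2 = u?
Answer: -29678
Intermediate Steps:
q(u) = -6 + 2*u
t(B, P) = -6 (t(B, P) = (B - 6) - B = (-6 + B) - B = -6)
-1349*(t(6, q(6)) + ((-166 + T(1)) + 173)) = -1349*(-6 + ((-166 + 21) + 173)) = -1349*(-6 + (-145 + 173)) = -1349*(-6 + 28) = -1349*22 = -29678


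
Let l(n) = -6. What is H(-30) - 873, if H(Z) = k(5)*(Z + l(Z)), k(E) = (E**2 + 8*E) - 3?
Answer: -3105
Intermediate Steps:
k(E) = -3 + E**2 + 8*E
H(Z) = -372 + 62*Z (H(Z) = (-3 + 5**2 + 8*5)*(Z - 6) = (-3 + 25 + 40)*(-6 + Z) = 62*(-6 + Z) = -372 + 62*Z)
H(-30) - 873 = (-372 + 62*(-30)) - 873 = (-372 - 1860) - 873 = -2232 - 873 = -3105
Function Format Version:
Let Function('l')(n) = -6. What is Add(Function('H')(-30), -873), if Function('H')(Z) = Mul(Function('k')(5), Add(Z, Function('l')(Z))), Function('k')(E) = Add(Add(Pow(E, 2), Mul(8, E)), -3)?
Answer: -3105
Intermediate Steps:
Function('k')(E) = Add(-3, Pow(E, 2), Mul(8, E))
Function('H')(Z) = Add(-372, Mul(62, Z)) (Function('H')(Z) = Mul(Add(-3, Pow(5, 2), Mul(8, 5)), Add(Z, -6)) = Mul(Add(-3, 25, 40), Add(-6, Z)) = Mul(62, Add(-6, Z)) = Add(-372, Mul(62, Z)))
Add(Function('H')(-30), -873) = Add(Add(-372, Mul(62, -30)), -873) = Add(Add(-372, -1860), -873) = Add(-2232, -873) = -3105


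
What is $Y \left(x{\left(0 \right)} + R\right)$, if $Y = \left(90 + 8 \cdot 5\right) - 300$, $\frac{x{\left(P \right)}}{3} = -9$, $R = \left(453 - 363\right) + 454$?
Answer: $-87890$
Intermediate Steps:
$R = 544$ ($R = 90 + 454 = 544$)
$x{\left(P \right)} = -27$ ($x{\left(P \right)} = 3 \left(-9\right) = -27$)
$Y = -170$ ($Y = \left(90 + 40\right) - 300 = 130 - 300 = -170$)
$Y \left(x{\left(0 \right)} + R\right) = - 170 \left(-27 + 544\right) = \left(-170\right) 517 = -87890$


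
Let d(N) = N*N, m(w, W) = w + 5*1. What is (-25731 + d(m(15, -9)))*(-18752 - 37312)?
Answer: 1420157184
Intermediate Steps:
m(w, W) = 5 + w (m(w, W) = w + 5 = 5 + w)
d(N) = N²
(-25731 + d(m(15, -9)))*(-18752 - 37312) = (-25731 + (5 + 15)²)*(-18752 - 37312) = (-25731 + 20²)*(-56064) = (-25731 + 400)*(-56064) = -25331*(-56064) = 1420157184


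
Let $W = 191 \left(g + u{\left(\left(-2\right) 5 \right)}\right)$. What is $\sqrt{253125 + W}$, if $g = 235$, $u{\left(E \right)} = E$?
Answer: $30 \sqrt{329} \approx 544.15$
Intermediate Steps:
$W = 42975$ ($W = 191 \left(235 - 10\right) = 191 \cdot 225 = 42975$)
$\sqrt{253125 + W} = \sqrt{253125 + 42975} = \sqrt{296100} = 30 \sqrt{329}$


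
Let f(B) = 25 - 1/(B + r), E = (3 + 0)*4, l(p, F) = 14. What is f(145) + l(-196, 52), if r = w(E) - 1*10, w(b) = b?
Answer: 5732/147 ≈ 38.993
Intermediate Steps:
E = 12 (E = 3*4 = 12)
r = 2 (r = 12 - 1*10 = 12 - 10 = 2)
f(B) = 25 - 1/(2 + B) (f(B) = 25 - 1/(B + 2) = 25 - 1/(2 + B))
f(145) + l(-196, 52) = (49 + 25*145)/(2 + 145) + 14 = (49 + 3625)/147 + 14 = (1/147)*3674 + 14 = 3674/147 + 14 = 5732/147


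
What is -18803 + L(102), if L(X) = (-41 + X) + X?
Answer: -18640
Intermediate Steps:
L(X) = -41 + 2*X
-18803 + L(102) = -18803 + (-41 + 2*102) = -18803 + (-41 + 204) = -18803 + 163 = -18640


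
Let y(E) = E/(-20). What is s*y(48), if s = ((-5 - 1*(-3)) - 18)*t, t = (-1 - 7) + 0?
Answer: -384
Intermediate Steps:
t = -8 (t = -8 + 0 = -8)
y(E) = -E/20 (y(E) = E*(-1/20) = -E/20)
s = 160 (s = ((-5 - 1*(-3)) - 18)*(-8) = ((-5 + 3) - 18)*(-8) = (-2 - 18)*(-8) = -20*(-8) = 160)
s*y(48) = 160*(-1/20*48) = 160*(-12/5) = -384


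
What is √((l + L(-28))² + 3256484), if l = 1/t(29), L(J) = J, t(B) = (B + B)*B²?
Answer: √7749995873856545/48778 ≈ 1804.8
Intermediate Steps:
t(B) = 2*B³ (t(B) = (2*B)*B² = 2*B³)
l = 1/48778 (l = 1/(2*29³) = 1/(2*24389) = 1/48778 ≈ 2.0501e-5)
√((l + L(-28))² + 3256484) = √((1/48778 - 28)² + 3256484) = √((-1365783/48778)² + 3256484) = √(1865363203089/2379293284 + 3256484) = √(7749995873856545/2379293284) = √7749995873856545/48778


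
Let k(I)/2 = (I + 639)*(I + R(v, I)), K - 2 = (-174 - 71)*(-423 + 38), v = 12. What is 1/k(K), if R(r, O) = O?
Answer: 1/35831431528 ≈ 2.7908e-11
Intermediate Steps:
K = 94327 (K = 2 + (-174 - 71)*(-423 + 38) = 2 - 245*(-385) = 2 + 94325 = 94327)
k(I) = 4*I*(639 + I) (k(I) = 2*((I + 639)*(I + I)) = 2*((639 + I)*(2*I)) = 2*(2*I*(639 + I)) = 4*I*(639 + I))
1/k(K) = 1/(4*94327*(639 + 94327)) = 1/(4*94327*94966) = 1/35831431528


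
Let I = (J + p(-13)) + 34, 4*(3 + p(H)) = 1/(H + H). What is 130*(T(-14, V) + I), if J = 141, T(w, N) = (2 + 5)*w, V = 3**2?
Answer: 38475/4 ≈ 9618.8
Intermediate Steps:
V = 9
T(w, N) = 7*w
p(H) = -3 + 1/(8*H) (p(H) = -3 + 1/(4*(H + H)) = -3 + 1/(4*((2*H))) = -3 + (1/(2*H))/4 = -3 + 1/(8*H))
I = 17887/104 (I = (141 + (-3 + (1/8)/(-13))) + 34 = (141 + (-3 + (1/8)*(-1/13))) + 34 = (141 + (-3 - 1/104)) + 34 = (141 - 313/104) + 34 = 14351/104 + 34 = 17887/104 ≈ 171.99)
130*(T(-14, V) + I) = 130*(7*(-14) + 17887/104) = 130*(-98 + 17887/104) = 130*(7695/104) = 38475/4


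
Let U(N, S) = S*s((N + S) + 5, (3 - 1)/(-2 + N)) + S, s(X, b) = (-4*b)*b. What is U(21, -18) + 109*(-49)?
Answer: -1934311/361 ≈ -5358.2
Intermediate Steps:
s(X, b) = -4*b²
U(N, S) = S - 16*S/(-2 + N)² (U(N, S) = S*(-4*(3 - 1)²/(-2 + N)²) + S = S*(-4*4/(-2 + N)²) + S = S*(-16/(-2 + N)²) + S = -16*S/(-2 + N)² + S = S - 16*S/(-2 + N)²)
U(21, -18) + 109*(-49) = (-18 - 16*(-18)/(-2 + 21)²) + 109*(-49) = (-18 - 16*(-18)/19²) - 5341 = (-18 - 16*(-18)*1/361) - 5341 = (-18 + 288/361) - 5341 = -6210/361 - 5341 = -1934311/361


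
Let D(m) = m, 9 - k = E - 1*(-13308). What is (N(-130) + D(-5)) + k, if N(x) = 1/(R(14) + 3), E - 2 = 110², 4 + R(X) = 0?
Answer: -25407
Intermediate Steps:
R(X) = -4 (R(X) = -4 + 0 = -4)
E = 12102 (E = 2 + 110² = 2 + 12100 = 12102)
k = -25401 (k = 9 - (12102 - 1*(-13308)) = 9 - (12102 + 13308) = 9 - 1*25410 = 9 - 25410 = -25401)
N(x) = -1 (N(x) = 1/(-4 + 3) = 1/(-1) = -1)
(N(-130) + D(-5)) + k = (-1 - 5) - 25401 = -6 - 25401 = -25407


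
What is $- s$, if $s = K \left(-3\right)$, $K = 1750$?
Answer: $5250$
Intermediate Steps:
$s = -5250$ ($s = 1750 \left(-3\right) = -5250$)
$- s = \left(-1\right) \left(-5250\right) = 5250$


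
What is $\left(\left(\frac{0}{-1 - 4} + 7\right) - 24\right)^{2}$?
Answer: $289$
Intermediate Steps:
$\left(\left(\frac{0}{-1 - 4} + 7\right) - 24\right)^{2} = \left(\left(\frac{0}{-5} + 7\right) - 24\right)^{2} = \left(\left(0 \left(- \frac{1}{5}\right) + 7\right) - 24\right)^{2} = \left(\left(0 + 7\right) - 24\right)^{2} = \left(7 - 24\right)^{2} = \left(-17\right)^{2} = 289$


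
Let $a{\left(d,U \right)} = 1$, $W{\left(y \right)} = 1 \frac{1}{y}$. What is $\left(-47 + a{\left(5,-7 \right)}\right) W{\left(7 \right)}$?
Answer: $- \frac{46}{7} \approx -6.5714$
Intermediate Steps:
$W{\left(y \right)} = \frac{1}{y}$
$\left(-47 + a{\left(5,-7 \right)}\right) W{\left(7 \right)} = \frac{-47 + 1}{7} = \left(-46\right) \frac{1}{7} = - \frac{46}{7}$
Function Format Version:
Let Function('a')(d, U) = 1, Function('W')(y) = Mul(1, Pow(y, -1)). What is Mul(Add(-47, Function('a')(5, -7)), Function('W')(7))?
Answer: Rational(-46, 7) ≈ -6.5714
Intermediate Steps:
Function('W')(y) = Pow(y, -1)
Mul(Add(-47, Function('a')(5, -7)), Function('W')(7)) = Mul(Add(-47, 1), Pow(7, -1)) = Mul(-46, Rational(1, 7)) = Rational(-46, 7)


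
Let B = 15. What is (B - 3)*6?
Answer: 72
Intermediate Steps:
(B - 3)*6 = (15 - 3)*6 = 12*6 = 72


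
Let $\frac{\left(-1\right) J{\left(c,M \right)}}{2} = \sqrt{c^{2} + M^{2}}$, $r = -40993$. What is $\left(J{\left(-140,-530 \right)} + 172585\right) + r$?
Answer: $131592 - 20 \sqrt{3005} \approx 1.305 \cdot 10^{5}$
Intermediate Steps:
$J{\left(c,M \right)} = - 2 \sqrt{M^{2} + c^{2}}$ ($J{\left(c,M \right)} = - 2 \sqrt{c^{2} + M^{2}} = - 2 \sqrt{M^{2} + c^{2}}$)
$\left(J{\left(-140,-530 \right)} + 172585\right) + r = \left(- 2 \sqrt{\left(-530\right)^{2} + \left(-140\right)^{2}} + 172585\right) - 40993 = \left(- 2 \sqrt{280900 + 19600} + 172585\right) - 40993 = \left(- 2 \sqrt{300500} + 172585\right) - 40993 = \left(- 2 \cdot 10 \sqrt{3005} + 172585\right) - 40993 = \left(- 20 \sqrt{3005} + 172585\right) - 40993 = \left(172585 - 20 \sqrt{3005}\right) - 40993 = 131592 - 20 \sqrt{3005}$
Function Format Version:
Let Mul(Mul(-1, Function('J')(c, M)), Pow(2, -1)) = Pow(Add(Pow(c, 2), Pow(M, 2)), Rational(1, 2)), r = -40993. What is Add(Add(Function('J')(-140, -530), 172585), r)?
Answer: Add(131592, Mul(-20, Pow(3005, Rational(1, 2)))) ≈ 1.3050e+5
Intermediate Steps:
Function('J')(c, M) = Mul(-2, Pow(Add(Pow(M, 2), Pow(c, 2)), Rational(1, 2))) (Function('J')(c, M) = Mul(-2, Pow(Add(Pow(c, 2), Pow(M, 2)), Rational(1, 2))) = Mul(-2, Pow(Add(Pow(M, 2), Pow(c, 2)), Rational(1, 2))))
Add(Add(Function('J')(-140, -530), 172585), r) = Add(Add(Mul(-2, Pow(Add(Pow(-530, 2), Pow(-140, 2)), Rational(1, 2))), 172585), -40993) = Add(Add(Mul(-2, Pow(Add(280900, 19600), Rational(1, 2))), 172585), -40993) = Add(Add(Mul(-2, Pow(300500, Rational(1, 2))), 172585), -40993) = Add(Add(Mul(-2, Mul(10, Pow(3005, Rational(1, 2)))), 172585), -40993) = Add(Add(Mul(-20, Pow(3005, Rational(1, 2))), 172585), -40993) = Add(Add(172585, Mul(-20, Pow(3005, Rational(1, 2)))), -40993) = Add(131592, Mul(-20, Pow(3005, Rational(1, 2))))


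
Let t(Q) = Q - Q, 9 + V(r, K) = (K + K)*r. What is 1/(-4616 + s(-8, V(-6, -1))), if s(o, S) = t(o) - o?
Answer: -1/4608 ≈ -0.00021701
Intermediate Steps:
V(r, K) = -9 + 2*K*r (V(r, K) = -9 + (K + K)*r = -9 + (2*K)*r = -9 + 2*K*r)
t(Q) = 0
s(o, S) = -o (s(o, S) = 0 - o = -o)
1/(-4616 + s(-8, V(-6, -1))) = 1/(-4616 - 1*(-8)) = 1/(-4616 + 8) = 1/(-4608) = -1/4608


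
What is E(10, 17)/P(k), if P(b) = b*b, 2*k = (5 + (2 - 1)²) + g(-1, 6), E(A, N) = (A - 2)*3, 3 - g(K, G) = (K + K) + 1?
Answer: 24/25 ≈ 0.96000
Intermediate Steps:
g(K, G) = 2 - 2*K (g(K, G) = 3 - ((K + K) + 1) = 3 - (2*K + 1) = 3 - (1 + 2*K) = 3 + (-1 - 2*K) = 2 - 2*K)
E(A, N) = -6 + 3*A (E(A, N) = (-2 + A)*3 = -6 + 3*A)
k = 5 (k = ((5 + (2 - 1)²) + (2 - 2*(-1)))/2 = ((5 + 1²) + (2 + 2))/2 = ((5 + 1) + 4)/2 = (6 + 4)/2 = (½)*10 = 5)
P(b) = b²
E(10, 17)/P(k) = (-6 + 3*10)/(5²) = (-6 + 30)/25 = 24*(1/25) = 24/25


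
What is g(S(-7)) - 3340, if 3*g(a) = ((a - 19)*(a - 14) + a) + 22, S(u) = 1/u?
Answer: -158881/49 ≈ -3242.5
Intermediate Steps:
g(a) = 22/3 + a/3 + (-19 + a)*(-14 + a)/3 (g(a) = (((a - 19)*(a - 14) + a) + 22)/3 = (((-19 + a)*(-14 + a) + a) + 22)/3 = ((a + (-19 + a)*(-14 + a)) + 22)/3 = (22 + a + (-19 + a)*(-14 + a))/3 = 22/3 + a/3 + (-19 + a)*(-14 + a)/3)
g(S(-7)) - 3340 = (96 - 32/3/(-7) + (1/(-7))²/3) - 3340 = (96 - 32/3*(-⅐) + (-⅐)²/3) - 3340 = (96 + 32/21 + (⅓)*(1/49)) - 3340 = (96 + 32/21 + 1/147) - 3340 = 4779/49 - 3340 = -158881/49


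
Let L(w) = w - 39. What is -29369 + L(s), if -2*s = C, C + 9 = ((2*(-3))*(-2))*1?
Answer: -58819/2 ≈ -29410.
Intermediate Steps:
C = 3 (C = -9 + ((2*(-3))*(-2))*1 = -9 - 6*(-2)*1 = -9 + 12*1 = -9 + 12 = 3)
s = -3/2 (s = -½*3 = -3/2 ≈ -1.5000)
L(w) = -39 + w
-29369 + L(s) = -29369 + (-39 - 3/2) = -29369 - 81/2 = -58819/2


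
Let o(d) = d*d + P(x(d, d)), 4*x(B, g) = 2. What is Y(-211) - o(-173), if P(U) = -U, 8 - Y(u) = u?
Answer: -59419/2 ≈ -29710.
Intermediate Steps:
x(B, g) = ½ (x(B, g) = (¼)*2 = ½)
Y(u) = 8 - u
o(d) = -½ + d² (o(d) = d*d - 1*½ = d² - ½ = -½ + d²)
Y(-211) - o(-173) = (8 - 1*(-211)) - (-½ + (-173)²) = (8 + 211) - (-½ + 29929) = 219 - 1*59857/2 = 219 - 59857/2 = -59419/2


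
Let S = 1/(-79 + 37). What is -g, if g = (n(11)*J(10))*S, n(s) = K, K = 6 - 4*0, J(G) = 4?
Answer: 4/7 ≈ 0.57143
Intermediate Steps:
K = 6 (K = 6 + 0 = 6)
n(s) = 6
S = -1/42 (S = 1/(-42) = -1/42 ≈ -0.023810)
g = -4/7 (g = (6*4)*(-1/42) = 24*(-1/42) = -4/7 ≈ -0.57143)
-g = -1*(-4/7) = 4/7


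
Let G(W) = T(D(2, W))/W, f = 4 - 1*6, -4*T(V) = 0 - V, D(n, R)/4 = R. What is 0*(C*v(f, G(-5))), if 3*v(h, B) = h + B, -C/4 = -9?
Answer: 0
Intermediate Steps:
C = 36 (C = -4*(-9) = 36)
D(n, R) = 4*R
T(V) = V/4 (T(V) = -(0 - V)/4 = -(-1)*V/4 = V/4)
f = -2 (f = 4 - 6 = -2)
G(W) = 1 (G(W) = ((4*W)/4)/W = W/W = 1)
v(h, B) = B/3 + h/3 (v(h, B) = (h + B)/3 = (B + h)/3 = B/3 + h/3)
0*(C*v(f, G(-5))) = 0*(36*((1/3)*1 + (1/3)*(-2))) = 0*(36*(1/3 - 2/3)) = 0*(36*(-1/3)) = 0*(-12) = 0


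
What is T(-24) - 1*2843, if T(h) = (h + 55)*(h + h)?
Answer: -4331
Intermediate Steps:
T(h) = 2*h*(55 + h) (T(h) = (55 + h)*(2*h) = 2*h*(55 + h))
T(-24) - 1*2843 = 2*(-24)*(55 - 24) - 1*2843 = 2*(-24)*31 - 2843 = -1488 - 2843 = -4331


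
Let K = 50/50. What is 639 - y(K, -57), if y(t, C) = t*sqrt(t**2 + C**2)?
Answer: 639 - 5*sqrt(130) ≈ 581.99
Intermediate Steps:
K = 1 (K = 50*(1/50) = 1)
y(t, C) = t*sqrt(C**2 + t**2)
639 - y(K, -57) = 639 - sqrt((-57)**2 + 1**2) = 639 - sqrt(3249 + 1) = 639 - sqrt(3250) = 639 - 5*sqrt(130)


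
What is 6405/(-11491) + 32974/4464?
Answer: 175156157/25647912 ≈ 6.8293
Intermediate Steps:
6405/(-11491) + 32974/4464 = 6405*(-1/11491) + 32974*(1/4464) = -6405/11491 + 16487/2232 = 175156157/25647912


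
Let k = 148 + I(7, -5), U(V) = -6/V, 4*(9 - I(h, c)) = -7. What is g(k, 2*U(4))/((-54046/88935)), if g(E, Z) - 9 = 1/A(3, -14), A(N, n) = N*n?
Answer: -1596595/108092 ≈ -14.771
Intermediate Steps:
I(h, c) = 43/4 (I(h, c) = 9 - 1/4*(-7) = 9 + 7/4 = 43/4)
k = 635/4 (k = 148 + 43/4 = 635/4 ≈ 158.75)
g(E, Z) = 377/42 (g(E, Z) = 9 + 1/(3*(-14)) = 9 + 1/(-42) = 9 - 1/42 = 377/42)
g(k, 2*U(4))/((-54046/88935)) = 377/(42*((-54046/88935))) = 377/(42*((-54046*1/88935))) = 377/(42*(-54046/88935)) = (377/42)*(-88935/54046) = -1596595/108092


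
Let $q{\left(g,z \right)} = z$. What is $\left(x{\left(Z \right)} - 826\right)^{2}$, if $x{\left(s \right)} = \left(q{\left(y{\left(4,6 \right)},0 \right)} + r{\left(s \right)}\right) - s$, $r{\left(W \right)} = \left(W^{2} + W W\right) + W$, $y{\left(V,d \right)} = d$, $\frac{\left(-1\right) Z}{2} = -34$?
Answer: $70930084$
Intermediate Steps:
$Z = 68$ ($Z = \left(-2\right) \left(-34\right) = 68$)
$r{\left(W \right)} = W + 2 W^{2}$ ($r{\left(W \right)} = \left(W^{2} + W^{2}\right) + W = 2 W^{2} + W = W + 2 W^{2}$)
$x{\left(s \right)} = - s + s \left(1 + 2 s\right)$ ($x{\left(s \right)} = \left(0 + s \left(1 + 2 s\right)\right) - s = s \left(1 + 2 s\right) - s = - s + s \left(1 + 2 s\right)$)
$\left(x{\left(Z \right)} - 826\right)^{2} = \left(2 \cdot 68^{2} - 826\right)^{2} = \left(2 \cdot 4624 - 826\right)^{2} = \left(9248 - 826\right)^{2} = 8422^{2} = 70930084$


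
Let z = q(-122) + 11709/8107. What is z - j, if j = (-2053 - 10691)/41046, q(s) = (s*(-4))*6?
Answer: 162484162473/55459987 ≈ 2929.8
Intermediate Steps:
q(s) = -24*s (q(s) = -4*s*6 = -24*s)
j = -2124/6841 (j = -12744*1/41046 = -2124/6841 ≈ -0.31048)
z = 23749005/8107 (z = -24*(-122) + 11709/8107 = 2928 + 11709*(1/8107) = 2928 + 11709/8107 = 23749005/8107 ≈ 2929.4)
z - j = 23749005/8107 - 1*(-2124/6841) = 23749005/8107 + 2124/6841 = 162484162473/55459987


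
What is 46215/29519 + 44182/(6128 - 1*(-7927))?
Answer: 1953760283/414889545 ≈ 4.7091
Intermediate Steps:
46215/29519 + 44182/(6128 - 1*(-7927)) = 46215*(1/29519) + 44182/(6128 + 7927) = 46215/29519 + 44182/14055 = 1953760283/414889545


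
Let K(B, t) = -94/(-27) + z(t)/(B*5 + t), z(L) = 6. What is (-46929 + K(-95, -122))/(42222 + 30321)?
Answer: -252130865/389773539 ≈ -0.64686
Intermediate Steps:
K(B, t) = 94/27 + 6/(t + 5*B) (K(B, t) = -94/(-27) + 6/(B*5 + t) = -94*(-1/27) + 6/(5*B + t) = 94/27 + 6/(t + 5*B))
(-46929 + K(-95, -122))/(42222 + 30321) = (-46929 + 2*(81 + 47*(-122) + 235*(-95))/(27*(-122 + 5*(-95))))/(42222 + 30321) = (-46929 + 2*(81 - 5734 - 22325)/(27*(-122 - 475)))/72543 = (-46929 + (2/27)*(-27978)/(-597))*(1/72543) = (-46929 + (2/27)*(-1/597)*(-27978))*(1/72543) = (-46929 + 18652/5373)*(1/72543) = -252130865/5373*1/72543 = -252130865/389773539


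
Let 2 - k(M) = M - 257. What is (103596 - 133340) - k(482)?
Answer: -29521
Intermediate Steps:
k(M) = 259 - M (k(M) = 2 - (M - 257) = 2 - (-257 + M) = 2 + (257 - M) = 259 - M)
(103596 - 133340) - k(482) = (103596 - 133340) - (259 - 1*482) = -29744 - (259 - 482) = -29744 - 1*(-223) = -29744 + 223 = -29521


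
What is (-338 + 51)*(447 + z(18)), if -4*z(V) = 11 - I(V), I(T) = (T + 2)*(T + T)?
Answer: -716639/4 ≈ -1.7916e+5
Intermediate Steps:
I(T) = 2*T*(2 + T) (I(T) = (2 + T)*(2*T) = 2*T*(2 + T))
z(V) = -11/4 + V*(2 + V)/2 (z(V) = -(11 - 2*V*(2 + V))/4 = -11/4 + V*(2 + V)/2)
(-338 + 51)*(447 + z(18)) = (-338 + 51)*(447 + (-11/4 + (1/2)*18*(2 + 18))) = -287*(447 + (-11/4 + (1/2)*18*20)) = -287*(447 + (-11/4 + 180)) = -287*(447 + 709/4) = -287*2497/4 = -716639/4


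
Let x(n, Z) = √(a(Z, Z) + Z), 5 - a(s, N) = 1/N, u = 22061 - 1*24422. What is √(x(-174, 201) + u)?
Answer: √(-95386761 + 18291*√1005)/201 ≈ 48.442*I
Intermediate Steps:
u = -2361 (u = 22061 - 24422 = -2361)
a(s, N) = 5 - 1/N
x(n, Z) = √(5 + Z - 1/Z) (x(n, Z) = √((5 - 1/Z) + Z) = √(5 + Z - 1/Z))
√(x(-174, 201) + u) = √(√(5 + 201 - 1/201) - 2361) = √(√(41405/201) - 2361) = √(91*√1005/201 - 2361) = √(-2361 + 91*√1005/201)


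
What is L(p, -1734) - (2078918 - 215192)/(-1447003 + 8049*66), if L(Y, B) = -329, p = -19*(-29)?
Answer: -299424275/915769 ≈ -326.96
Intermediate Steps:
p = 551
L(p, -1734) - (2078918 - 215192)/(-1447003 + 8049*66) = -329 - (2078918 - 215192)/(-1447003 + 8049*66) = -329 - 1863726/(-1447003 + 531234) = -329 - 1863726/(-915769) = -329 - 1863726*(-1)/915769 = -329 - 1*(-1863726/915769) = -329 + 1863726/915769 = -299424275/915769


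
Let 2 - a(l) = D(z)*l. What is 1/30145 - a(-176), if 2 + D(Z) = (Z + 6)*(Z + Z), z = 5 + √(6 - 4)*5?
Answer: -1103608449/30145 - 28160*√2 ≈ -76434.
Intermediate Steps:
z = 5 + 5*√2 (z = 5 + √2*5 = 5 + 5*√2 ≈ 12.071)
D(Z) = -2 + 2*Z*(6 + Z) (D(Z) = -2 + (Z + 6)*(Z + Z) = -2 + (6 + Z)*(2*Z) = -2 + 2*Z*(6 + Z))
a(l) = 2 - l*(58 + 2*(5 + 5*√2)² + 60*√2) (a(l) = 2 - (-2 + 2*(5 + 5*√2)² + 12*(5 + 5*√2))*l = 2 - (-2 + 2*(5 + 5*√2)² + (60 + 60*√2))*l = 2 - (58 + 2*(5 + 5*√2)² + 60*√2)*l = 2 - l*(58 + 2*(5 + 5*√2)² + 60*√2))
1/30145 - a(-176) = 1/30145 - (2 - 208*(-176) - 160*(-176)*√2) = 1/30145 - (2 + 36608 + 28160*√2) = 1/30145 - (36610 + 28160*√2) = 1/30145 + (-36610 - 28160*√2) = -1103608449/30145 - 28160*√2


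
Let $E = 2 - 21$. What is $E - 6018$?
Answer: $-6037$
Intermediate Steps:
$E = -19$ ($E = 2 - 21 = -19$)
$E - 6018 = -19 - 6018 = -6037$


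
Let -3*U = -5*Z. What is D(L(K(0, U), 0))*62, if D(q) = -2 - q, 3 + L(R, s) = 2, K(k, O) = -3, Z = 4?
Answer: -62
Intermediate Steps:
U = 20/3 (U = -(-5)*4/3 = -⅓*(-20) = 20/3 ≈ 6.6667)
L(R, s) = -1 (L(R, s) = -3 + 2 = -1)
D(L(K(0, U), 0))*62 = (-2 - 1*(-1))*62 = (-2 + 1)*62 = -1*62 = -62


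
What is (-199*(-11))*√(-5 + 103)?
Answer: 15323*√2 ≈ 21670.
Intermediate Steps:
(-199*(-11))*√(-5 + 103) = 2189*√98 = 2189*(7*√2) = 15323*√2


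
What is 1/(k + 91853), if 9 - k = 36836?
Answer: 1/55026 ≈ 1.8173e-5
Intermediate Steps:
k = -36827 (k = 9 - 1*36836 = 9 - 36836 = -36827)
1/(k + 91853) = 1/(-36827 + 91853) = 1/55026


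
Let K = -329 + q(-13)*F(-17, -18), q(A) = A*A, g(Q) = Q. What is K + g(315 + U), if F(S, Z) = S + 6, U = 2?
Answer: -1871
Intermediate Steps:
q(A) = A**2
F(S, Z) = 6 + S
K = -2188 (K = -329 + (-13)**2*(6 - 17) = -329 + 169*(-11) = -329 - 1859 = -2188)
K + g(315 + U) = -2188 + (315 + 2) = -2188 + 317 = -1871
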